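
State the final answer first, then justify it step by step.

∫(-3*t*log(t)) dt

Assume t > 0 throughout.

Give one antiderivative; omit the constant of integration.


The answer is -3*t**2*log(t)/2 + 3*t**2/4.
Step 1. Integrate ∫(-3*t*log(t)) dt by parts with u = log(t), dv = (-3*t) dt, so v = -3*t**2/2 [assuming t > 0]: now -3*t**2*log(t)/2 + ∫(3*t/2) dt.
Step 2. Evaluate the standard form: now -3*t**2*log(t)/2 + 3*t**2/4.
Answer: -3*t**2*log(t)/2 + 3*t**2/4.


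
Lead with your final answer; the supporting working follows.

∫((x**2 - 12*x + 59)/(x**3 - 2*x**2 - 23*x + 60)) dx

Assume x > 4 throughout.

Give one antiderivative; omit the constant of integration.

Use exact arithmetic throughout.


The answer is 3*log(x - 4) - 4*log(x - 3) + 2*log(x + 5).
Step 1. Decompose ∫((x**2 - 12*x + 59)/(x**3 - 2*x**2 - 23*x + 60)) dx by partial fractions, (x**2 - 12*x + 59)/(x**3 - 2*x**2 - 23*x + 60) = 2/(x + 5) - 4/(x - 3) + 3/(x - 4): now ∫(3/(x - 4)) dx + ∫(-4/(x - 3)) dx + ∫(2/(x + 5)) dx.
Step 2. Evaluate the standard form [assuming x > 3]: now -4*log(x - 3) + ∫(3/(x - 4)) dx + ∫(2/(x + 5)) dx.
Step 3. Evaluate the standard form [assuming x > 4]: now 3*log(x - 4) - 4*log(x - 3) + ∫(2/(x + 5)) dx.
Step 4. Evaluate the standard form [assuming x > -5]: now 3*log(x - 4) - 4*log(x - 3) + 2*log(x + 5).
Answer: 3*log(x - 4) - 4*log(x - 3) + 2*log(x + 5).


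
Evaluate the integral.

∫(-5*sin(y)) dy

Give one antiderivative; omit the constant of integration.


Answer: 5*cos(y).


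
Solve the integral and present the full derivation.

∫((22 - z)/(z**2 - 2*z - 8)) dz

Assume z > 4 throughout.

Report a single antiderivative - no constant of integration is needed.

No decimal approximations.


Step 1. Decompose ∫((22 - z)/(z**2 - 2*z - 8)) dz by partial fractions, (22 - z)/(z**2 - 2*z - 8) = -4/(z + 2) + 3/(z - 4): now ∫(3/(z - 4)) dz + ∫(-4/(z + 2)) dz.
Step 2. Evaluate the standard form [assuming z > -2]: now -4*log(z + 2) + ∫(3/(z - 4)) dz.
Step 3. Evaluate the standard form [assuming z > 4]: now 3*log(z - 4) - 4*log(z + 2).
Answer: 3*log(z - 4) - 4*log(z + 2).


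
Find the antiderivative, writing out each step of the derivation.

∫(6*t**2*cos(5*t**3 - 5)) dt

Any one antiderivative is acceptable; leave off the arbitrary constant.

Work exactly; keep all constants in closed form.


Step 1. Substitute u = t**3 - 1, turning ∫(6*t**2*cos(5*t**3 - 5)) dt into ∫(2*cos(5*u)) du: now ∫(2*cos(5*u)) du.
Step 2. Evaluate the standard form: now 2*sin(5*u)/5.
Step 3. Substitute back u = t**3 - 1: now 2*sin(5*t**3 - 5)/5.
Answer: 2*sin(5*t**3 - 5)/5.


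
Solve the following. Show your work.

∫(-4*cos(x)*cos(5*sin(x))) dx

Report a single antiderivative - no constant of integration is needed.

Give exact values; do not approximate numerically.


Step 1. Substitute u = sin(x), turning ∫(-4*cos(x)*cos(5*sin(x))) dx into ∫(-4*cos(5*u)) du: now ∫(-4*cos(5*u)) du.
Step 2. Evaluate the standard form: now -4*sin(5*u)/5.
Step 3. Substitute back u = sin(x): now -4*sin(5*sin(x))/5.
Answer: -4*sin(5*sin(x))/5.


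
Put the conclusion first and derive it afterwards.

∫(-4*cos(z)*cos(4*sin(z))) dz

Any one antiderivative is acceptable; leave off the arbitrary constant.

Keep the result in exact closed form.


The answer is -sin(4*sin(z)).
Step 1. Substitute u = sin(z), turning ∫(-4*cos(z)*cos(4*sin(z))) dz into ∫(-4*cos(4*u)) du: now ∫(-4*cos(4*u)) du.
Step 2. Evaluate the standard form: now -sin(4*u).
Step 3. Substitute back u = sin(z): now -sin(4*sin(z)).
Answer: -sin(4*sin(z)).


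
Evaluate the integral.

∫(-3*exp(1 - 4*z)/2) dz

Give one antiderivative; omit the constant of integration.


Answer: 3*exp(1 - 4*z)/8.


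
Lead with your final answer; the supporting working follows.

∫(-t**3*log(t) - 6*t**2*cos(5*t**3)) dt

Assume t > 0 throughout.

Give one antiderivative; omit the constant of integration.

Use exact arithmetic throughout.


The answer is -t**4*log(t)/4 + t**4/16 - 2*sin(5*t**3)/5.
Step 1. Rewrite: now ∫(-6*t**2*cos(5*t**3)) dt + ∫(-t**3*log(t)) dt.
Step 2. Substitute u = t**3, turning ∫(-6*t**2*cos(5*t**3)) dt into ∫(-2*cos(5*u)) du: now ∫(-t**3*log(t)) dt + ∫(-2*cos(5*u)) du.
Step 3. Evaluate the standard form: now -2*sin(5*u)/5 + ∫(-t**3*log(t)) dt.
Step 4. Substitute back u = t**3: now -2*sin(5*t**3)/5 + ∫(-t**3*log(t)) dt.
Step 5. Integrate ∫(-t**3*log(t)) dt by parts with u = log(t), dv = (-t**3) dt, so v = -t**4/4 [assuming t > 0]: now -t**4*log(t)/4 - 2*sin(5*t**3)/5 + ∫(t**3/4) dt.
Step 6. Evaluate the standard form: now -t**4*log(t)/4 + t**4/16 - 2*sin(5*t**3)/5.
Answer: -t**4*log(t)/4 + t**4/16 - 2*sin(5*t**3)/5.


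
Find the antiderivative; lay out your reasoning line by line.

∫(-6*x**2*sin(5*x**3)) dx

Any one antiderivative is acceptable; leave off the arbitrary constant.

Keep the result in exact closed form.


Step 1. Substitute u = x**3, turning ∫(-6*x**2*sin(5*x**3)) dx into ∫(-2*sin(5*u)) du: now ∫(-2*sin(5*u)) du.
Step 2. Evaluate the standard form: now 2*cos(5*u)/5.
Step 3. Substitute back u = x**3: now 2*cos(5*x**3)/5.
Answer: 2*cos(5*x**3)/5.


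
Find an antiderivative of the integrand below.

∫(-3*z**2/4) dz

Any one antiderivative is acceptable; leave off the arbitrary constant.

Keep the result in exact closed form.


Answer: -z**3/4.


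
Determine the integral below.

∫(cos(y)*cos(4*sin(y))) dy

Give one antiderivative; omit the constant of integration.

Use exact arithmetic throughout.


Answer: sin(4*sin(y))/4.


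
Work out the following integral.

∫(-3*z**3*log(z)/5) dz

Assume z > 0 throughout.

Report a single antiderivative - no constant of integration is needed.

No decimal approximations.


Answer: -3*z**4*log(z)/20 + 3*z**4/80.


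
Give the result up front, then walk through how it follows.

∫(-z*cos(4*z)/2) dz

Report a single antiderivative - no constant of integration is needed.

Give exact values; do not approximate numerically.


The answer is -z*sin(4*z)/8 - cos(4*z)/32.
Step 1. Integrate ∫(-z*cos(4*z)/2) dz by parts with u = z, dv = (-cos(4*z)/2) dz, so v = -sin(4*z)/8: now -z*sin(4*z)/8 + ∫(sin(4*z)/8) dz.
Step 2. Evaluate the standard form: now -z*sin(4*z)/8 - cos(4*z)/32.
Answer: -z*sin(4*z)/8 - cos(4*z)/32.


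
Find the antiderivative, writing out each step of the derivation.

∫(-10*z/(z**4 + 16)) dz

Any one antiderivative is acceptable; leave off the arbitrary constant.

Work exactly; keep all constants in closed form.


Step 1. Substitute u = z**2, turning ∫(-10*z/(z**4 + 16)) dz into ∫(-5/(u**2 + 16)) du: now ∫(-5/(u**2 + 16)) du.
Step 2. Evaluate the standard form: now -5*atan(u/4)/4.
Step 3. Substitute back u = z**2: now -5*atan(z**2/4)/4.
Answer: -5*atan(z**2/4)/4.


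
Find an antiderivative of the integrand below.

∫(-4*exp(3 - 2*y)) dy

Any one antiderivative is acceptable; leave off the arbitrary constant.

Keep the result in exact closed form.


Answer: 2*exp(3 - 2*y).


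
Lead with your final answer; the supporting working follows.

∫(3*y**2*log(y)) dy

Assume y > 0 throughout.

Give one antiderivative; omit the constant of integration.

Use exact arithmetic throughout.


The answer is y**3*log(y) - y**3/3.
Step 1. Integrate ∫(3*y**2*log(y)) dy by parts with u = log(y), dv = (3*y**2) dy, so v = y**3 [assuming y > 0]: now y**3*log(y) + ∫(-y**2) dy.
Step 2. Evaluate the standard form: now y**3*log(y) - y**3/3.
Answer: y**3*log(y) - y**3/3.


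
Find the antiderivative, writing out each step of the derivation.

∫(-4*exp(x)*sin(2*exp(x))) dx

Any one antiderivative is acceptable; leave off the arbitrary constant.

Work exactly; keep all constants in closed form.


Step 1. Substitute u = exp(x), turning ∫(-4*exp(x)*sin(2*exp(x))) dx into ∫(-4*sin(2*u)) du: now ∫(-4*sin(2*u)) du.
Step 2. Evaluate the standard form: now 2*cos(2*u).
Step 3. Substitute back u = exp(x): now 2*cos(2*exp(x)).
Answer: 2*cos(2*exp(x)).


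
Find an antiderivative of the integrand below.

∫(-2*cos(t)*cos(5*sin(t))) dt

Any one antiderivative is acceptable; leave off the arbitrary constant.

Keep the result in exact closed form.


Answer: -2*sin(5*sin(t))/5.


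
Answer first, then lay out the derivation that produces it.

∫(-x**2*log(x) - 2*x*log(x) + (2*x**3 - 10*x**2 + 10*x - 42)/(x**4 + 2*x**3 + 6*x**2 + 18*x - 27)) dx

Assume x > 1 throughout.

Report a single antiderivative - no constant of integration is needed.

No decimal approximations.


The answer is -x**3*log(x)/3 + x**3/9 - x**2*log(x) + x**2/2 - log(x - 1) + 3*log(x + 3) - 4*atan(x/3)/3.
Step 1. Rewrite: now ∫(-2*x*log(x)) dx + ∫(-x**2*log(x)) dx + ∫((2*x**3 - 10*x**2 + 10*x - 42)/(x**4 + 2*x**3 + 6*x**2 + 18*x - 27)) dx.
Step 2. Integrate ∫(-x**2*log(x)) dx by parts with u = log(x), dv = (-x**2) dx, so v = -x**3/3 [assuming x > 0]: now -x**3*log(x)/3 + ∫(x**2/3) dx + ∫(-2*x*log(x)) dx + ∫((2*x**3 - 10*x**2 + 10*x - 42)/(x**4 + 2*x**3 + 6*x**2 + 18*x - 27)) dx.
Step 3. Evaluate the standard form: now -x**3*log(x)/3 + x**3/9 + ∫(-2*x*log(x)) dx + ∫((2*x**3 - 10*x**2 + 10*x - 42)/(x**4 + 2*x**3 + 6*x**2 + 18*x - 27)) dx.
Step 4. Decompose ∫((2*x**3 - 10*x**2 + 10*x - 42)/(x**4 + 2*x**3 + 6*x**2 + 18*x - 27)) dx by partial fractions, (2*x**3 - 10*x**2 + 10*x - 42)/(x**4 + 2*x**3 + 6*x**2 + 18*x - 27) = -4/(x**2 + 9) + 3/(x + 3) - 1/(x - 1): now -x**3*log(x)/3 + x**3/9 + ∫(-2*x*log(x)) dx + ∫(-1/(x - 1)) dx + ∫(3/(x + 3)) dx + ∫(-4/(x**2 + 9)) dx.
Step 5. Evaluate the standard form [assuming x > -3]: now -x**3*log(x)/3 + x**3/9 + 3*log(x + 3) + ∫(-2*x*log(x)) dx + ∫(-1/(x - 1)) dx + ∫(-4/(x**2 + 9)) dx.
Step 6. Evaluate the standard form [assuming x > 1]: now -x**3*log(x)/3 + x**3/9 - log(x - 1) + 3*log(x + 3) + ∫(-2*x*log(x)) dx + ∫(-4/(x**2 + 9)) dx.
Step 7. Evaluate the standard form: now -x**3*log(x)/3 + x**3/9 - log(x - 1) + 3*log(x + 3) - 4*atan(x/3)/3 + ∫(-2*x*log(x)) dx.
Step 8. Integrate ∫(-2*x*log(x)) dx by parts with u = log(x), dv = (-2*x) dx, so v = -x**2 [assuming x > 0]: now -x**3*log(x)/3 + x**3/9 - x**2*log(x) - log(x - 1) + 3*log(x + 3) - 4*atan(x/3)/3 + ∫(x) dx.
Step 9. Evaluate the standard form: now -x**3*log(x)/3 + x**3/9 - x**2*log(x) + x**2/2 - log(x - 1) + 3*log(x + 3) - 4*atan(x/3)/3.
Answer: -x**3*log(x)/3 + x**3/9 - x**2*log(x) + x**2/2 - log(x - 1) + 3*log(x + 3) - 4*atan(x/3)/3.


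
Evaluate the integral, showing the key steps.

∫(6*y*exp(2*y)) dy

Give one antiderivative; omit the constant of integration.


Step 1. Integrate ∫(6*y*exp(2*y)) dy by parts with u = y, dv = (6*exp(2*y)) dy, so v = 3*exp(2*y): now 3*y*exp(2*y) + ∫(-3*exp(2*y)) dy.
Step 2. Evaluate the standard form: now 3*y*exp(2*y) - 3*exp(2*y)/2.
Answer: 3*y*exp(2*y) - 3*exp(2*y)/2.


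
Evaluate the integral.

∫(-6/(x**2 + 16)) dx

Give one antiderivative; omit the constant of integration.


Answer: -3*atan(x/4)/2.


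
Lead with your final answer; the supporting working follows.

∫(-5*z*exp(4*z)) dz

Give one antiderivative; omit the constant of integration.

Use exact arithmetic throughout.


The answer is -5*z*exp(4*z)/4 + 5*exp(4*z)/16.
Step 1. Integrate ∫(-5*z*exp(4*z)) dz by parts with u = z, dv = (-5*exp(4*z)) dz, so v = -5*exp(4*z)/4: now -5*z*exp(4*z)/4 + ∫(5*exp(4*z)/4) dz.
Step 2. Evaluate the standard form: now -5*z*exp(4*z)/4 + 5*exp(4*z)/16.
Answer: -5*z*exp(4*z)/4 + 5*exp(4*z)/16.


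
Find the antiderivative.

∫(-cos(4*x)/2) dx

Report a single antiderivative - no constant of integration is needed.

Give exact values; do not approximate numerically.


Answer: -sin(4*x)/8.


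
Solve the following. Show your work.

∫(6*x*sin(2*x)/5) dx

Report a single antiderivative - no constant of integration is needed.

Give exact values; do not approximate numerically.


Step 1. Integrate ∫(6*x*sin(2*x)/5) dx by parts with u = x, dv = (6*sin(2*x)/5) dx, so v = -3*cos(2*x)/5: now -3*x*cos(2*x)/5 + ∫(3*cos(2*x)/5) dx.
Step 2. Evaluate the standard form: now -3*x*cos(2*x)/5 + 3*sin(2*x)/10.
Answer: -3*x*cos(2*x)/5 + 3*sin(2*x)/10.


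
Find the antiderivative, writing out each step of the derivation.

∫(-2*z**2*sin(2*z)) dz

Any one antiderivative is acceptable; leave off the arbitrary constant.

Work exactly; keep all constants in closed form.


Step 1. Integrate ∫(-2*z**2*sin(2*z)) dz by parts with u = z**2, dv = (-2*sin(2*z)) dz, so v = cos(2*z): now z**2*cos(2*z) + ∫(-2*z*cos(2*z)) dz.
Step 2. Integrate ∫(-2*z*cos(2*z)) dz by parts with u = z, dv = (-2*cos(2*z)) dz, so v = -sin(2*z): now z**2*cos(2*z) - z*sin(2*z) + ∫(sin(2*z)) dz.
Step 3. Evaluate the standard form: now z**2*cos(2*z) - z*sin(2*z) - cos(2*z)/2.
Answer: z**2*cos(2*z) - z*sin(2*z) - cos(2*z)/2.


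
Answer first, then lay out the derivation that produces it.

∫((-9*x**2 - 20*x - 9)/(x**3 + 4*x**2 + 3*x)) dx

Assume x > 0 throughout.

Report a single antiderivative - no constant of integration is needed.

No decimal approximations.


The answer is -3*log(x) - log(x + 1) - 5*log(x + 3).
Step 1. Decompose ∫((-9*x**2 - 20*x - 9)/(x**3 + 4*x**2 + 3*x)) dx by partial fractions, (-9*x**2 - 20*x - 9)/(x**3 + 4*x**2 + 3*x) = -5/(x + 3) - 1/(x + 1) - 3/x: now ∫(-3/x) dx + ∫(-1/(x + 1)) dx + ∫(-5/(x + 3)) dx.
Step 2. Evaluate the standard form [assuming x > -1]: now -log(x + 1) + ∫(-3/x) dx + ∫(-5/(x + 3)) dx.
Step 3. Evaluate the standard form [assuming x > -3]: now -log(x + 1) - 5*log(x + 3) + ∫(-3/x) dx.
Step 4. Evaluate the standard form [assuming x > 0]: now -3*log(x) - log(x + 1) - 5*log(x + 3).
Answer: -3*log(x) - log(x + 1) - 5*log(x + 3).


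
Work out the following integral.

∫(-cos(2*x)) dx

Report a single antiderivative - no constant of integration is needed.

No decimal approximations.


Answer: -sin(2*x)/2.


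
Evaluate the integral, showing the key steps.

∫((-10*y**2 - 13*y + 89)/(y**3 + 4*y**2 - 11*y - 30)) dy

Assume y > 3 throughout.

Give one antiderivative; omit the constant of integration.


Step 1. Decompose ∫((-10*y**2 - 13*y + 89)/(y**3 + 4*y**2 - 11*y - 30)) dy by partial fractions, (-10*y**2 - 13*y + 89)/(y**3 + 4*y**2 - 11*y - 30) = -4/(y + 5) - 5/(y + 2) - 1/(y - 3): now ∫(-1/(y - 3)) dy + ∫(-5/(y + 2)) dy + ∫(-4/(y + 5)) dy.
Step 2. Evaluate the standard form [assuming y > -2]: now -5*log(y + 2) + ∫(-1/(y - 3)) dy + ∫(-4/(y + 5)) dy.
Step 3. Evaluate the standard form [assuming y > 3]: now -log(y - 3) - 5*log(y + 2) + ∫(-4/(y + 5)) dy.
Step 4. Evaluate the standard form [assuming y > -5]: now -log(y - 3) - 5*log(y + 2) - 4*log(y + 5).
Answer: -log(y - 3) - 5*log(y + 2) - 4*log(y + 5).


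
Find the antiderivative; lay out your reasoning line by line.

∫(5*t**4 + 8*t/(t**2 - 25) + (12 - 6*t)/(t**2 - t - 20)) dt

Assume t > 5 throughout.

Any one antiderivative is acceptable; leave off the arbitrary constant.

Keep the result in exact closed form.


Step 1. Rewrite: now ∫(5*t**4) dt + ∫(8*t/(t**2 - 25)) dt + ∫((12 - 6*t)/(t**2 - t - 20)) dt.
Step 2. Decompose ∫(8*t/(t**2 - 25)) dt by partial fractions, 8*t/(t**2 - 25) = 4/(t + 5) + 4/(t - 5): now ∫(5*t**4) dt + ∫((12 - 6*t)/(t**2 - t - 20)) dt + ∫(4/(t - 5)) dt + ∫(4/(t + 5)) dt.
Step 3. Evaluate the standard form [assuming t > -5]: now 4*log(t + 5) + ∫(5*t**4) dt + ∫((12 - 6*t)/(t**2 - t - 20)) dt + ∫(4/(t - 5)) dt.
Step 4. Evaluate the standard form [assuming t > 5]: now 4*log(t - 5) + 4*log(t + 5) + ∫(5*t**4) dt + ∫((12 - 6*t)/(t**2 - t - 20)) dt.
Step 5. Decompose ∫((12 - 6*t)/(t**2 - t - 20)) dt by partial fractions, (12 - 6*t)/(t**2 - t - 20) = -4/(t + 4) - 2/(t - 5): now 4*log(t - 5) + 4*log(t + 5) + ∫(5*t**4) dt + ∫(-2/(t - 5)) dt + ∫(-4/(t + 4)) dt.
Step 6. Evaluate the standard form [assuming t > 5]: now 2*log(t - 5) + 4*log(t + 5) + ∫(5*t**4) dt + ∫(-4/(t + 4)) dt.
Step 7. Evaluate the standard form [assuming t > -4]: now 2*log(t - 5) - 4*log(t + 4) + 4*log(t + 5) + ∫(5*t**4) dt.
Step 8. Evaluate the standard form: now t**5 + 2*log(t - 5) - 4*log(t + 4) + 4*log(t + 5).
Answer: t**5 + 2*log(t - 5) - 4*log(t + 4) + 4*log(t + 5).


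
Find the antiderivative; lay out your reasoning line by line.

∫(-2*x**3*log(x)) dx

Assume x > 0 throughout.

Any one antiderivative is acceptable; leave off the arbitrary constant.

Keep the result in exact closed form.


Step 1. Integrate ∫(-2*x**3*log(x)) dx by parts with u = log(x), dv = (-2*x**3) dx, so v = -x**4/2 [assuming x > 0]: now -x**4*log(x)/2 + ∫(x**3/2) dx.
Step 2. Evaluate the standard form: now -x**4*log(x)/2 + x**4/8.
Answer: -x**4*log(x)/2 + x**4/8.


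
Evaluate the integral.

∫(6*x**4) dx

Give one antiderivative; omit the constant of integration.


Answer: 6*x**5/5.


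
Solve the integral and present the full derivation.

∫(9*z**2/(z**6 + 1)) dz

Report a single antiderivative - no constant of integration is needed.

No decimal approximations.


Step 1. Substitute u = z**3, turning ∫(9*z**2/(z**6 + 1)) dz into ∫(3/(u**2 + 1)) du: now ∫(3/(u**2 + 1)) du.
Step 2. Evaluate the standard form: now 3*atan(u).
Step 3. Substitute back u = z**3: now 3*atan(z**3).
Answer: 3*atan(z**3).


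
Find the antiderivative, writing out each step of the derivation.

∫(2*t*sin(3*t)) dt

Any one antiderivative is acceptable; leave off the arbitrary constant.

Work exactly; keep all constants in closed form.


Step 1. Integrate ∫(2*t*sin(3*t)) dt by parts with u = t, dv = (2*sin(3*t)) dt, so v = -2*cos(3*t)/3: now -2*t*cos(3*t)/3 + ∫(2*cos(3*t)/3) dt.
Step 2. Evaluate the standard form: now -2*t*cos(3*t)/3 + 2*sin(3*t)/9.
Answer: -2*t*cos(3*t)/3 + 2*sin(3*t)/9.


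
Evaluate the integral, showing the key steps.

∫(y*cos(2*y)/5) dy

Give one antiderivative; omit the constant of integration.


Step 1. Integrate ∫(y*cos(2*y)/5) dy by parts with u = y, dv = (cos(2*y)/5) dy, so v = sin(2*y)/10: now y*sin(2*y)/10 + ∫(-sin(2*y)/10) dy.
Step 2. Evaluate the standard form: now y*sin(2*y)/10 + cos(2*y)/20.
Answer: y*sin(2*y)/10 + cos(2*y)/20.


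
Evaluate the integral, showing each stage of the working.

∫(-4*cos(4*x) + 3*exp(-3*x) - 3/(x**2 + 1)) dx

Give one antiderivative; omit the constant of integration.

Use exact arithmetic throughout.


Step 1. Rewrite: now ∫(-3/(x**2 + 1)) dx + ∫(3*exp(-3*x)) dx + ∫(-4*cos(4*x)) dx.
Step 2. Evaluate the standard form: now -sin(4*x) + ∫(-3/(x**2 + 1)) dx + ∫(3*exp(-3*x)) dx.
Step 3. Evaluate the standard form: now -sin(4*x) - 3*atan(x) + ∫(3*exp(-3*x)) dx.
Step 4. Evaluate the standard form: now -sin(4*x) - 3*atan(x) - exp(-3*x).
Answer: -sin(4*x) - 3*atan(x) - exp(-3*x).


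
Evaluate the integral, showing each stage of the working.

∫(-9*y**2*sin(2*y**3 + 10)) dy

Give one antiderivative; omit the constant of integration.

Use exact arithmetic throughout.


Step 1. Substitute u = y**3 + 5, turning ∫(-9*y**2*sin(2*y**3 + 10)) dy into ∫(-3*sin(2*u)) du: now ∫(-3*sin(2*u)) du.
Step 2. Evaluate the standard form: now 3*cos(2*u)/2.
Step 3. Substitute back u = y**3 + 5: now 3*cos(2*y**3 + 10)/2.
Answer: 3*cos(2*y**3 + 10)/2.


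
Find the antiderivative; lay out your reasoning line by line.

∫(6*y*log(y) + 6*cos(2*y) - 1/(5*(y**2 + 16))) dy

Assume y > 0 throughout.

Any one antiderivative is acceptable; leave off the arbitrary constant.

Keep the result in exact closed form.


Step 1. Rewrite: now ∫(6*y*log(y)) dy + ∫(-1/(5*(y**2 + 16))) dy + ∫(6*cos(2*y)) dy.
Step 2. Evaluate the standard form: now -atan(y/4)/20 + ∫(6*y*log(y)) dy + ∫(6*cos(2*y)) dy.
Step 3. Evaluate the standard form: now 3*sin(2*y) - atan(y/4)/20 + ∫(6*y*log(y)) dy.
Step 4. Integrate ∫(6*y*log(y)) dy by parts with u = log(y), dv = (6*y) dy, so v = 3*y**2 [assuming y > 0]: now 3*y**2*log(y) + 3*sin(2*y) - atan(y/4)/20 + ∫(-3*y) dy.
Step 5. Evaluate the standard form: now 3*y**2*log(y) - 3*y**2/2 + 3*sin(2*y) - atan(y/4)/20.
Answer: 3*y**2*log(y) - 3*y**2/2 + 3*sin(2*y) - atan(y/4)/20.


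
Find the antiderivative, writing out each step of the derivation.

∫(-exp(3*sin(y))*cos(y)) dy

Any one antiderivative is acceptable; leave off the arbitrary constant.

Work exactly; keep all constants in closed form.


Step 1. Substitute u = sin(y), turning ∫(-exp(3*sin(y))*cos(y)) dy into ∫(-exp(3*u)) du: now ∫(-exp(3*u)) du.
Step 2. Evaluate the standard form: now -exp(3*u)/3.
Step 3. Substitute back u = sin(y): now -exp(3*sin(y))/3.
Answer: -exp(3*sin(y))/3.


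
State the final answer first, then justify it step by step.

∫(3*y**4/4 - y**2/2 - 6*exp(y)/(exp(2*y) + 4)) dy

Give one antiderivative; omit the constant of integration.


The answer is 3*y**5/20 - y**3/6 - 3*atan(exp(y)/2).
Step 1. Rewrite: now ∫(-y**2/2) dy + ∫(3*y**4/4) dy + ∫(-6*exp(y)/(exp(2*y) + 4)) dy.
Step 2. Substitute u = exp(y), turning ∫(-6*exp(y)/(exp(2*y) + 4)) dy into ∫(-6/(u**2 + 4)) du: now ∫(-y**2/2) dy + ∫(3*y**4/4) dy + ∫(-6/(u**2 + 4)) du.
Step 3. Evaluate the standard form: now -3*atan(u/2) + ∫(-y**2/2) dy + ∫(3*y**4/4) dy.
Step 4. Substitute back u = exp(y): now -3*atan(exp(y)/2) + ∫(-y**2/2) dy + ∫(3*y**4/4) dy.
Step 5. Evaluate the standard form: now -y**3/6 - 3*atan(exp(y)/2) + ∫(3*y**4/4) dy.
Step 6. Evaluate the standard form: now 3*y**5/20 - y**3/6 - 3*atan(exp(y)/2).
Answer: 3*y**5/20 - y**3/6 - 3*atan(exp(y)/2).


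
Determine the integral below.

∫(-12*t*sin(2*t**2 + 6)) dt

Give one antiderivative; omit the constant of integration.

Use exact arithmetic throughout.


Answer: 3*cos(2*t**2 + 6).


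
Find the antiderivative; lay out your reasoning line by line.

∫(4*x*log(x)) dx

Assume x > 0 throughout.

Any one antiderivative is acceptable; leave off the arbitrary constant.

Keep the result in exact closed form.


Step 1. Integrate ∫(4*x*log(x)) dx by parts with u = log(x), dv = (4*x) dx, so v = 2*x**2 [assuming x > 0]: now 2*x**2*log(x) + ∫(-2*x) dx.
Step 2. Evaluate the standard form: now 2*x**2*log(x) - x**2.
Answer: 2*x**2*log(x) - x**2.


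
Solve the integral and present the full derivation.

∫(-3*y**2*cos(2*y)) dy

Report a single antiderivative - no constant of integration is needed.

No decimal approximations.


Step 1. Integrate ∫(-3*y**2*cos(2*y)) dy by parts with u = y**2, dv = (-3*cos(2*y)) dy, so v = -3*sin(2*y)/2: now -3*y**2*sin(2*y)/2 + ∫(3*y*sin(2*y)) dy.
Step 2. Integrate ∫(3*y*sin(2*y)) dy by parts with u = y, dv = (3*sin(2*y)) dy, so v = -3*cos(2*y)/2: now -3*y**2*sin(2*y)/2 - 3*y*cos(2*y)/2 + ∫(3*cos(2*y)/2) dy.
Step 3. Evaluate the standard form: now -3*y**2*sin(2*y)/2 - 3*y*cos(2*y)/2 + 3*sin(2*y)/4.
Answer: -3*y**2*sin(2*y)/2 - 3*y*cos(2*y)/2 + 3*sin(2*y)/4.


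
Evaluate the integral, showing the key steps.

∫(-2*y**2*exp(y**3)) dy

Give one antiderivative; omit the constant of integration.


Step 1. Substitute u = y**3, turning ∫(-2*y**2*exp(y**3)) dy into ∫(-2*exp(u)/3) du: now ∫(-2*exp(u)/3) du.
Step 2. Evaluate the standard form: now -2*exp(u)/3.
Step 3. Substitute back u = y**3: now -2*exp(y**3)/3.
Answer: -2*exp(y**3)/3.


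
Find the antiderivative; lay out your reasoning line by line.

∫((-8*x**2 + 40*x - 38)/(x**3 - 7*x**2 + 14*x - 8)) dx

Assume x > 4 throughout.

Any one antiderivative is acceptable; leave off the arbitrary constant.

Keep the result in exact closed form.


Step 1. Decompose ∫((-8*x**2 + 40*x - 38)/(x**3 - 7*x**2 + 14*x - 8)) dx by partial fractions, (-8*x**2 + 40*x - 38)/(x**3 - 7*x**2 + 14*x - 8) = -2/(x - 1) - 5/(x - 2) - 1/(x - 4): now ∫(-1/(x - 4)) dx + ∫(-5/(x - 2)) dx + ∫(-2/(x - 1)) dx.
Step 2. Evaluate the standard form [assuming x > 2]: now -5*log(x - 2) + ∫(-1/(x - 4)) dx + ∫(-2/(x - 1)) dx.
Step 3. Evaluate the standard form [assuming x > 1]: now -5*log(x - 2) - 2*log(x - 1) + ∫(-1/(x - 4)) dx.
Step 4. Evaluate the standard form [assuming x > 4]: now -log(x - 4) - 5*log(x - 2) - 2*log(x - 1).
Answer: -log(x - 4) - 5*log(x - 2) - 2*log(x - 1).


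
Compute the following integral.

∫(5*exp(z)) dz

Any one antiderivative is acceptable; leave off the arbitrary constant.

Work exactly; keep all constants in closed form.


Answer: 5*exp(z).


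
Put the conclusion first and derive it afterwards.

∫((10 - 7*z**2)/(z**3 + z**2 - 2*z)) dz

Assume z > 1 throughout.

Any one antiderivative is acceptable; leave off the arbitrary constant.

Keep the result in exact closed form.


The answer is -5*log(z) + log(z - 1) - 3*log(z + 2).
Step 1. Decompose ∫((10 - 7*z**2)/(z**3 + z**2 - 2*z)) dz by partial fractions, (10 - 7*z**2)/(z**3 + z**2 - 2*z) = -3/(z + 2) + 1/(z - 1) - 5/z: now ∫(-5/z) dz + ∫(1/(z - 1)) dz + ∫(-3/(z + 2)) dz.
Step 2. Evaluate the standard form [assuming z > -2]: now -3*log(z + 2) + ∫(-5/z) dz + ∫(1/(z - 1)) dz.
Step 3. Evaluate the standard form [assuming z > 0]: now -5*log(z) - 3*log(z + 2) + ∫(1/(z - 1)) dz.
Step 4. Evaluate the standard form [assuming z > 1]: now -5*log(z) + log(z - 1) - 3*log(z + 2).
Answer: -5*log(z) + log(z - 1) - 3*log(z + 2).


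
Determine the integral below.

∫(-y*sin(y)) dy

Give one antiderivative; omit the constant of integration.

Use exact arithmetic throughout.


Answer: y*cos(y) - sin(y).


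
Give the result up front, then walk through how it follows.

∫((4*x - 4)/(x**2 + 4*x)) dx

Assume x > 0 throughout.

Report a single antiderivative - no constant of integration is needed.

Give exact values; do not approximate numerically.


The answer is -log(x) + 5*log(x + 4).
Step 1. Decompose ∫((4*x - 4)/(x**2 + 4*x)) dx by partial fractions, (4*x - 4)/(x**2 + 4*x) = 5/(x + 4) - 1/x: now ∫(-1/x) dx + ∫(5/(x + 4)) dx.
Step 2. Evaluate the standard form [assuming x > 0]: now -log(x) + ∫(5/(x + 4)) dx.
Step 3. Evaluate the standard form [assuming x > -4]: now -log(x) + 5*log(x + 4).
Answer: -log(x) + 5*log(x + 4).


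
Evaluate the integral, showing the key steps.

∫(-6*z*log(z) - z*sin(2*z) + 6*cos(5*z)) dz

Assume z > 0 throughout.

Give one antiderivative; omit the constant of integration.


Step 1. Rewrite: now ∫(-6*z*log(z)) dz + ∫(-z*sin(2*z)) dz + ∫(6*cos(5*z)) dz.
Step 2. Evaluate the standard form: now 6*sin(5*z)/5 + ∫(-6*z*log(z)) dz + ∫(-z*sin(2*z)) dz.
Step 3. Integrate ∫(-6*z*log(z)) dz by parts with u = log(z), dv = (-6*z) dz, so v = -3*z**2 [assuming z > 0]: now -3*z**2*log(z) + 6*sin(5*z)/5 + ∫(3*z) dz + ∫(-z*sin(2*z)) dz.
Step 4. Evaluate the standard form: now -3*z**2*log(z) + 3*z**2/2 + 6*sin(5*z)/5 + ∫(-z*sin(2*z)) dz.
Step 5. Integrate ∫(-z*sin(2*z)) dz by parts with u = z, dv = (-sin(2*z)) dz, so v = cos(2*z)/2: now -3*z**2*log(z) + 3*z**2/2 + z*cos(2*z)/2 + 6*sin(5*z)/5 + ∫(-cos(2*z)/2) dz.
Step 6. Evaluate the standard form: now -3*z**2*log(z) + 3*z**2/2 + z*cos(2*z)/2 - sin(2*z)/4 + 6*sin(5*z)/5.
Answer: -3*z**2*log(z) + 3*z**2/2 + z*cos(2*z)/2 - sin(2*z)/4 + 6*sin(5*z)/5.


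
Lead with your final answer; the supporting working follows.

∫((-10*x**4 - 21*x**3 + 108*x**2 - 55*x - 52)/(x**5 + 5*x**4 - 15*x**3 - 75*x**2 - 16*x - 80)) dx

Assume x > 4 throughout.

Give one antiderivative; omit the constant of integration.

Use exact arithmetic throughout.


The answer is -2*log(x - 4) - 5*log(x + 4) - 3*log(x + 5) + 2*atan(x).
Step 1. Decompose ∫((-10*x**4 - 21*x**3 + 108*x**2 - 55*x - 52)/(x**5 + 5*x**4 - 15*x**3 - 75*x**2 - 16*x - 80)) dx by partial fractions, (-10*x**4 - 21*x**3 + 108*x**2 - 55*x - 52)/(x**5 + 5*x**4 - 15*x**3 - 75*x**2 - 16*x - 80) = 2/(x**2 + 1) - 3/(x + 5) - 5/(x + 4) - 2/(x - 4): now ∫(-2/(x - 4)) dx + ∫(-5/(x + 4)) dx + ∫(-3/(x + 5)) dx + ∫(2/(x**2 + 1)) dx.
Step 2. Evaluate the standard form [assuming x > -5]: now -3*log(x + 5) + ∫(-2/(x - 4)) dx + ∫(-5/(x + 4)) dx + ∫(2/(x**2 + 1)) dx.
Step 3. Evaluate the standard form [assuming x > 4]: now -2*log(x - 4) - 3*log(x + 5) + ∫(-5/(x + 4)) dx + ∫(2/(x**2 + 1)) dx.
Step 4. Evaluate the standard form [assuming x > -4]: now -2*log(x - 4) - 5*log(x + 4) - 3*log(x + 5) + ∫(2/(x**2 + 1)) dx.
Step 5. Evaluate the standard form: now -2*log(x - 4) - 5*log(x + 4) - 3*log(x + 5) + 2*atan(x).
Answer: -2*log(x - 4) - 5*log(x + 4) - 3*log(x + 5) + 2*atan(x).


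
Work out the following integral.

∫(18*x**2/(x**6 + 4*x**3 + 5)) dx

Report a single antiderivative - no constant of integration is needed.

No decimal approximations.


Answer: 6*atan(x**3 + 2).


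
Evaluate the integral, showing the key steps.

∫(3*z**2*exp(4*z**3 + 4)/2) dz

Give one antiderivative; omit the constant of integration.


Step 1. Substitute u = z**3 + 1, turning ∫(3*z**2*exp(4*z**3 + 4)/2) dz into ∫(exp(4*u)/2) du: now ∫(exp(4*u)/2) du.
Step 2. Evaluate the standard form: now exp(4*u)/8.
Step 3. Substitute back u = z**3 + 1: now exp(4*z**3 + 4)/8.
Answer: exp(4*z**3 + 4)/8.


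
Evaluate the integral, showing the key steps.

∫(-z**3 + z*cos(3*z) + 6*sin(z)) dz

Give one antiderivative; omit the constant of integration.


Step 1. Rewrite: now ∫(-z**3) dz + ∫(z*cos(3*z)) dz + ∫(6*sin(z)) dz.
Step 2. Evaluate the standard form: now -6*cos(z) + ∫(-z**3) dz + ∫(z*cos(3*z)) dz.
Step 3. Integrate ∫(z*cos(3*z)) dz by parts with u = z, dv = (cos(3*z)) dz, so v = sin(3*z)/3: now z*sin(3*z)/3 - 6*cos(z) + ∫(-z**3) dz + ∫(-sin(3*z)/3) dz.
Step 4. Evaluate the standard form: now z*sin(3*z)/3 - 6*cos(z) + cos(3*z)/9 + ∫(-z**3) dz.
Step 5. Evaluate the standard form: now -z**4/4 + z*sin(3*z)/3 - 6*cos(z) + cos(3*z)/9.
Answer: -z**4/4 + z*sin(3*z)/3 - 6*cos(z) + cos(3*z)/9.


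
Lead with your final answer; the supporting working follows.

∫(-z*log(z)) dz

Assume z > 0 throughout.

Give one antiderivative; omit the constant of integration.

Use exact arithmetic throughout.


The answer is -z**2*log(z)/2 + z**2/4.
Step 1. Integrate ∫(-z*log(z)) dz by parts with u = log(z), dv = (-z) dz, so v = -z**2/2 [assuming z > 0]: now -z**2*log(z)/2 + ∫(z/2) dz.
Step 2. Evaluate the standard form: now -z**2*log(z)/2 + z**2/4.
Answer: -z**2*log(z)/2 + z**2/4.


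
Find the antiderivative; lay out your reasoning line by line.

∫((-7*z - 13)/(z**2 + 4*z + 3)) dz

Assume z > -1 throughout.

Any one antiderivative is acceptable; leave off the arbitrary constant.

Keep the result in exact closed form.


Step 1. Decompose ∫((-7*z - 13)/(z**2 + 4*z + 3)) dz by partial fractions, (-7*z - 13)/(z**2 + 4*z + 3) = -4/(z + 3) - 3/(z + 1): now ∫(-3/(z + 1)) dz + ∫(-4/(z + 3)) dz.
Step 2. Evaluate the standard form [assuming z > -3]: now -4*log(z + 3) + ∫(-3/(z + 1)) dz.
Step 3. Evaluate the standard form [assuming z > -1]: now -3*log(z + 1) - 4*log(z + 3).
Answer: -3*log(z + 1) - 4*log(z + 3).


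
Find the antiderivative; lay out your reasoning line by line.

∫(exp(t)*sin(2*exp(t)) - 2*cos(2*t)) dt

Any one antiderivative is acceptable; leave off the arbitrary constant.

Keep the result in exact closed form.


Step 1. Rewrite: now ∫(exp(t)*sin(2*exp(t))) dt + ∫(-2*cos(2*t)) dt.
Step 2. Substitute u = exp(t), turning ∫(exp(t)*sin(2*exp(t))) dt into ∫(sin(2*u)) du: now ∫(sin(2*u)) du + ∫(-2*cos(2*t)) dt.
Step 3. Evaluate the standard form: now -cos(2*u)/2 + ∫(-2*cos(2*t)) dt.
Step 4. Substitute back u = exp(t): now -cos(2*exp(t))/2 + ∫(-2*cos(2*t)) dt.
Step 5. Evaluate the standard form: now -sin(2*t) - cos(2*exp(t))/2.
Answer: -sin(2*t) - cos(2*exp(t))/2.


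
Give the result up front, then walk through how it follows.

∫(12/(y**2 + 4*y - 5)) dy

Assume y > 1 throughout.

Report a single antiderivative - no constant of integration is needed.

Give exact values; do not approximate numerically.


The answer is 2*log(y - 1) - 2*log(y + 5).
Step 1. Decompose ∫(12/(y**2 + 4*y - 5)) dy by partial fractions, 12/(y**2 + 4*y - 5) = -2/(y + 5) + 2/(y - 1): now ∫(2/(y - 1)) dy + ∫(-2/(y + 5)) dy.
Step 2. Evaluate the standard form [assuming y > -5]: now -2*log(y + 5) + ∫(2/(y - 1)) dy.
Step 3. Evaluate the standard form [assuming y > 1]: now 2*log(y - 1) - 2*log(y + 5).
Answer: 2*log(y - 1) - 2*log(y + 5).


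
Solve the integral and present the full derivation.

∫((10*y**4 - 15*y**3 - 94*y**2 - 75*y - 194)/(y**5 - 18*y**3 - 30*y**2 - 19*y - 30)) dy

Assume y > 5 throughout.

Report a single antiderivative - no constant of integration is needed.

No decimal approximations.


Step 1. Decompose ∫((10*y**4 - 15*y**3 - 94*y**2 - 75*y - 194)/(y**5 - 18*y**3 - 30*y**2 - 19*y - 30)) dy by partial fractions, (10*y**4 - 15*y**3 - 94*y**2 - 75*y - 194)/(y**5 - 18*y**3 - 30*y**2 - 19*y - 30) = 3/(y**2 + 1) + 5/(y + 3) + 4/(y + 2) + 1/(y - 5): now ∫(1/(y - 5)) dy + ∫(4/(y + 2)) dy + ∫(5/(y + 3)) dy + ∫(3/(y**2 + 1)) dy.
Step 2. Evaluate the standard form [assuming y > -3]: now 5*log(y + 3) + ∫(1/(y - 5)) dy + ∫(4/(y + 2)) dy + ∫(3/(y**2 + 1)) dy.
Step 3. Evaluate the standard form [assuming y > 5]: now log(y - 5) + 5*log(y + 3) + ∫(4/(y + 2)) dy + ∫(3/(y**2 + 1)) dy.
Step 4. Evaluate the standard form [assuming y > -2]: now log(y - 5) + 4*log(y + 2) + 5*log(y + 3) + ∫(3/(y**2 + 1)) dy.
Step 5. Evaluate the standard form: now log(y - 5) + 4*log(y + 2) + 5*log(y + 3) + 3*atan(y).
Answer: log(y - 5) + 4*log(y + 2) + 5*log(y + 3) + 3*atan(y).


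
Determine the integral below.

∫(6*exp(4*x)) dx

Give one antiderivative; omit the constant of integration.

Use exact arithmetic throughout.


Answer: 3*exp(4*x)/2.


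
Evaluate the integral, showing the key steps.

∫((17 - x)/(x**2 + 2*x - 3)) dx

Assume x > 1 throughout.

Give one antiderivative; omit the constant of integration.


Step 1. Decompose ∫((17 - x)/(x**2 + 2*x - 3)) dx by partial fractions, (17 - x)/(x**2 + 2*x - 3) = -5/(x + 3) + 4/(x - 1): now ∫(4/(x - 1)) dx + ∫(-5/(x + 3)) dx.
Step 2. Evaluate the standard form [assuming x > 1]: now 4*log(x - 1) + ∫(-5/(x + 3)) dx.
Step 3. Evaluate the standard form [assuming x > -3]: now 4*log(x - 1) - 5*log(x + 3).
Answer: 4*log(x - 1) - 5*log(x + 3).


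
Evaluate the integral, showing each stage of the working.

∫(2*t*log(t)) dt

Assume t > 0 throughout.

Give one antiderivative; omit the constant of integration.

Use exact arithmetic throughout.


Step 1. Integrate ∫(2*t*log(t)) dt by parts with u = log(t), dv = (2*t) dt, so v = t**2 [assuming t > 0]: now t**2*log(t) + ∫(-t) dt.
Step 2. Evaluate the standard form: now t**2*log(t) - t**2/2.
Answer: t**2*log(t) - t**2/2.


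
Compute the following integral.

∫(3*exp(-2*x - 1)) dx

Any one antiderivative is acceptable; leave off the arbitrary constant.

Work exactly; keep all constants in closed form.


Answer: -3*exp(-2*x - 1)/2.


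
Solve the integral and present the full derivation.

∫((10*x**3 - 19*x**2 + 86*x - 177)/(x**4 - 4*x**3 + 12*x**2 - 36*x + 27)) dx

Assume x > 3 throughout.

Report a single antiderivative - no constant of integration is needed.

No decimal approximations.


Step 1. Decompose ∫((10*x**3 - 19*x**2 + 86*x - 177)/(x**4 - 4*x**3 + 12*x**2 - 36*x + 27)) dx by partial fractions, (10*x**3 - 19*x**2 + 86*x - 177)/(x**4 - 4*x**3 + 12*x**2 - 36*x + 27) = 1/(x**2 + 9) + 5/(x - 1) + 5/(x - 3): now ∫(5/(x - 3)) dx + ∫(5/(x - 1)) dx + ∫(1/(x**2 + 9)) dx.
Step 2. Evaluate the standard form [assuming x > 3]: now 5*log(x - 3) + ∫(5/(x - 1)) dx + ∫(1/(x**2 + 9)) dx.
Step 3. Evaluate the standard form [assuming x > 1]: now 5*log(x - 3) + 5*log(x - 1) + ∫(1/(x**2 + 9)) dx.
Step 4. Evaluate the standard form: now 5*log(x - 3) + 5*log(x - 1) + atan(x/3)/3.
Answer: 5*log(x - 3) + 5*log(x - 1) + atan(x/3)/3.


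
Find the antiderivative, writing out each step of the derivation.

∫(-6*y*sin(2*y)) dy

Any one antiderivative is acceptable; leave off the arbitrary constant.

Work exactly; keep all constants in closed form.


Step 1. Integrate ∫(-6*y*sin(2*y)) dy by parts with u = y, dv = (-6*sin(2*y)) dy, so v = 3*cos(2*y): now 3*y*cos(2*y) + ∫(-3*cos(2*y)) dy.
Step 2. Evaluate the standard form: now 3*y*cos(2*y) - 3*sin(2*y)/2.
Answer: 3*y*cos(2*y) - 3*sin(2*y)/2.


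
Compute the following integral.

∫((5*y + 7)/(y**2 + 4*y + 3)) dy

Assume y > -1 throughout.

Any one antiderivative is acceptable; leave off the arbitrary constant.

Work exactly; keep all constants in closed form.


Answer: log(y + 1) + 4*log(y + 3).


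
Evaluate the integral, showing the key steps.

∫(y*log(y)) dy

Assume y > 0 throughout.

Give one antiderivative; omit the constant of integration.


Step 1. Integrate ∫(y*log(y)) dy by parts with u = log(y), dv = (y) dy, so v = y**2/2 [assuming y > 0]: now y**2*log(y)/2 + ∫(-y/2) dy.
Step 2. Evaluate the standard form: now y**2*log(y)/2 - y**2/4.
Answer: y**2*log(y)/2 - y**2/4.


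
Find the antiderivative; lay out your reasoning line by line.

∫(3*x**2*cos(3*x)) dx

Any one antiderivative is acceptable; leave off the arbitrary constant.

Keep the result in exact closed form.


Step 1. Integrate ∫(3*x**2*cos(3*x)) dx by parts with u = x**2, dv = (3*cos(3*x)) dx, so v = sin(3*x): now x**2*sin(3*x) + ∫(-2*x*sin(3*x)) dx.
Step 2. Integrate ∫(-2*x*sin(3*x)) dx by parts with u = x, dv = (-2*sin(3*x)) dx, so v = 2*cos(3*x)/3: now x**2*sin(3*x) + 2*x*cos(3*x)/3 + ∫(-2*cos(3*x)/3) dx.
Step 3. Evaluate the standard form: now x**2*sin(3*x) + 2*x*cos(3*x)/3 - 2*sin(3*x)/9.
Answer: x**2*sin(3*x) + 2*x*cos(3*x)/3 - 2*sin(3*x)/9.


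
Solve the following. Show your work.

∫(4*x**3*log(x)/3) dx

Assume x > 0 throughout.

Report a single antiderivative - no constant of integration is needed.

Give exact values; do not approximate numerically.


Step 1. Integrate ∫(4*x**3*log(x)/3) dx by parts with u = log(x), dv = (4*x**3/3) dx, so v = x**4/3 [assuming x > 0]: now x**4*log(x)/3 + ∫(-x**3/3) dx.
Step 2. Evaluate the standard form: now x**4*log(x)/3 - x**4/12.
Answer: x**4*log(x)/3 - x**4/12.


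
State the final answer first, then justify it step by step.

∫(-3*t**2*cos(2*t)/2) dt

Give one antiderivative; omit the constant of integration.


The answer is -3*t**2*sin(2*t)/4 - 3*t*cos(2*t)/4 + 3*sin(2*t)/8.
Step 1. Integrate ∫(-3*t**2*cos(2*t)/2) dt by parts with u = t**2, dv = (-3*cos(2*t)/2) dt, so v = -3*sin(2*t)/4: now -3*t**2*sin(2*t)/4 + ∫(3*t*sin(2*t)/2) dt.
Step 2. Integrate ∫(3*t*sin(2*t)/2) dt by parts with u = t, dv = (3*sin(2*t)/2) dt, so v = -3*cos(2*t)/4: now -3*t**2*sin(2*t)/4 - 3*t*cos(2*t)/4 + ∫(3*cos(2*t)/4) dt.
Step 3. Evaluate the standard form: now -3*t**2*sin(2*t)/4 - 3*t*cos(2*t)/4 + 3*sin(2*t)/8.
Answer: -3*t**2*sin(2*t)/4 - 3*t*cos(2*t)/4 + 3*sin(2*t)/8.


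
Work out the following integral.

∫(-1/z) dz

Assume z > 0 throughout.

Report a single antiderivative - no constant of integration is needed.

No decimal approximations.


Answer: -log(z).


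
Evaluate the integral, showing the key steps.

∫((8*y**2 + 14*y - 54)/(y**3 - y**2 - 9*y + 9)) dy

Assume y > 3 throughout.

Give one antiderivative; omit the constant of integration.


Step 1. Decompose ∫((8*y**2 + 14*y - 54)/(y**3 - y**2 - 9*y + 9)) dy by partial fractions, (8*y**2 + 14*y - 54)/(y**3 - y**2 - 9*y + 9) = -1/(y + 3) + 4/(y - 1) + 5/(y - 3): now ∫(5/(y - 3)) dy + ∫(4/(y - 1)) dy + ∫(-1/(y + 3)) dy.
Step 2. Evaluate the standard form [assuming y > 3]: now 5*log(y - 3) + ∫(4/(y - 1)) dy + ∫(-1/(y + 3)) dy.
Step 3. Evaluate the standard form [assuming y > 1]: now 5*log(y - 3) + 4*log(y - 1) + ∫(-1/(y + 3)) dy.
Step 4. Evaluate the standard form [assuming y > -3]: now 5*log(y - 3) + 4*log(y - 1) - log(y + 3).
Answer: 5*log(y - 3) + 4*log(y - 1) - log(y + 3).


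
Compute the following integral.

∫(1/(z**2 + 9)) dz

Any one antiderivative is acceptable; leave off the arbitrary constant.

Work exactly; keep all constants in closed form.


Answer: atan(z/3)/3.


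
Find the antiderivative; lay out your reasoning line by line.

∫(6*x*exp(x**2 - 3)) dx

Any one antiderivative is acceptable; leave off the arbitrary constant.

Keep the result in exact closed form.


Step 1. Substitute u = x**2 - 3, turning ∫(6*x*exp(x**2 - 3)) dx into ∫(3*exp(u)) du: now ∫(3*exp(u)) du.
Step 2. Evaluate the standard form: now 3*exp(u).
Step 3. Substitute back u = x**2 - 3: now 3*exp(x**2 - 3).
Answer: 3*exp(x**2 - 3).


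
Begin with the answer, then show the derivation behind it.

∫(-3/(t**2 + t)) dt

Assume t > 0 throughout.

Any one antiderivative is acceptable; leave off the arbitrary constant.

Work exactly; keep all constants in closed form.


The answer is -3*log(t) + 3*log(t + 1).
Step 1. Decompose ∫(-3/(t**2 + t)) dt by partial fractions, -3/(t**2 + t) = 3/(t + 1) - 3/t: now ∫(-3/t) dt + ∫(3/(t + 1)) dt.
Step 2. Evaluate the standard form [assuming t > 0]: now -3*log(t) + ∫(3/(t + 1)) dt.
Step 3. Evaluate the standard form [assuming t > -1]: now -3*log(t) + 3*log(t + 1).
Answer: -3*log(t) + 3*log(t + 1).
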